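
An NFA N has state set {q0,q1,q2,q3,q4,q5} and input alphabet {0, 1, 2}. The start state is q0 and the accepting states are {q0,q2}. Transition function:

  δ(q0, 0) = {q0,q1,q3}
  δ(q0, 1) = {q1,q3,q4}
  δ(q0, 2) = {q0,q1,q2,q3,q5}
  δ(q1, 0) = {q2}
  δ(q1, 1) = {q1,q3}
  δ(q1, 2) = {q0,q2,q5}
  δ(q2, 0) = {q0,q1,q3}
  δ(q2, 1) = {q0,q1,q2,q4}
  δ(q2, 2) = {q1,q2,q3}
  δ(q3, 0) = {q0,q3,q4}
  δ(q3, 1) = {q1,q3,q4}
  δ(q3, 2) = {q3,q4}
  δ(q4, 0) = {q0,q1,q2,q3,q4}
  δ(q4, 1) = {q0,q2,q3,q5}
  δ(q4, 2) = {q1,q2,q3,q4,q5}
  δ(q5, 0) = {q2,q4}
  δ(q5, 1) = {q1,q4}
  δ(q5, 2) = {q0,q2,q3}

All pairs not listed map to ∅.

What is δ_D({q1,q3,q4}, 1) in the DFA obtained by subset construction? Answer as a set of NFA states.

δ(q1,1) = {q1,q3}; δ(q3,1) = {q1,q3,q4}; δ(q4,1) = {q0,q2,q3,q5}.
Union: {q0,q1,q2,q3,q4,q5}.

{q0,q1,q2,q3,q4,q5}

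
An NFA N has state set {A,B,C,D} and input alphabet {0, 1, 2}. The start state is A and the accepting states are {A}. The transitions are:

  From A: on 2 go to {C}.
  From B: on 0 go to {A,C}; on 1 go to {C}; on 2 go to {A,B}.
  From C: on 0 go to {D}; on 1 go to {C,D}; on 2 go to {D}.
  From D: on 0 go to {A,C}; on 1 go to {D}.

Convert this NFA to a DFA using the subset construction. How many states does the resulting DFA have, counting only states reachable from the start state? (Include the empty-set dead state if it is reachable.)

Start state of the DFA: {A}.
{A} --0--> ∅  [new]
{A} --1--> ∅  [seen]
{A} --2--> {C}  [new]
∅ --0--> ∅  [seen]
∅ --1--> ∅  [seen]
∅ --2--> ∅  [seen]
{C} --0--> {D}  [new]
{C} --1--> {C,D}  [new]
{C} --2--> {D}  [seen]
{D} --0--> {A,C}  [new]
{D} --1--> {D}  [seen]
{D} --2--> ∅  [seen]
{C,D} --0--> {A,C,D}  [new]
{C,D} --1--> {C,D}  [seen]
{C,D} --2--> {D}  [seen]
{A,C} --0--> {D}  [seen]
{A,C} --1--> {C,D}  [seen]
{A,C} --2--> {C,D}  [seen]
{A,C,D} --0--> {A,C,D}  [seen]
{A,C,D} --1--> {C,D}  [seen]
{A,C,D} --2--> {C,D}  [seen]
Reachable DFA states: {A}, ∅, {C}, {D}, {C,D}, {A,C}, {A,C,D}.

7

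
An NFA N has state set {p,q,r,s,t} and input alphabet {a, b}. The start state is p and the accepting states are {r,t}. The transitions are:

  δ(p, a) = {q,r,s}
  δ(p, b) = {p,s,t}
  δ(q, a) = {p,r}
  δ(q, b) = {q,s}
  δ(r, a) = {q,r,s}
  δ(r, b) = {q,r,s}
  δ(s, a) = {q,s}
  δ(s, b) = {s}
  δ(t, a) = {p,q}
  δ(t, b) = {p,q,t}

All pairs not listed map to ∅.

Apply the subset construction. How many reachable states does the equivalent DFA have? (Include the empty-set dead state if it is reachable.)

6

Start state of the DFA: {p}.
{p} --a--> {q,r,s}  [new]
{p} --b--> {p,s,t}  [new]
{q,r,s} --a--> {p,q,r,s}  [new]
{q,r,s} --b--> {q,r,s}  [seen]
{p,s,t} --a--> {p,q,r,s}  [seen]
{p,s,t} --b--> {p,q,s,t}  [new]
{p,q,r,s} --a--> {p,q,r,s}  [seen]
{p,q,r,s} --b--> {p,q,r,s,t}  [new]
{p,q,s,t} --a--> {p,q,r,s}  [seen]
{p,q,s,t} --b--> {p,q,s,t}  [seen]
{p,q,r,s,t} --a--> {p,q,r,s}  [seen]
{p,q,r,s,t} --b--> {p,q,r,s,t}  [seen]
Reachable DFA states: {p}, {q,r,s}, {p,s,t}, {p,q,r,s}, {p,q,s,t}, {p,q,r,s,t}.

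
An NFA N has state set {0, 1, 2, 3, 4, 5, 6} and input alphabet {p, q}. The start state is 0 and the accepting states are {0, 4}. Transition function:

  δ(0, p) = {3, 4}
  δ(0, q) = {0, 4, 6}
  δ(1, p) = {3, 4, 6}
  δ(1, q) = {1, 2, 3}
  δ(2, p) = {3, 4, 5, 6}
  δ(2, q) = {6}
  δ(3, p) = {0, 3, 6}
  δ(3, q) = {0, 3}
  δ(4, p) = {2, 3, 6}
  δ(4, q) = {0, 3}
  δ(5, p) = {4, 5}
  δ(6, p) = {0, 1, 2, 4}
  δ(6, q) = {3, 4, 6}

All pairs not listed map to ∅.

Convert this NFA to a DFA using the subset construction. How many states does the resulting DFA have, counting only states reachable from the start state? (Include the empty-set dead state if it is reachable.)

Start state of the DFA: {0}.
{0} --p--> {3, 4}  [new]
{0} --q--> {0, 4, 6}  [new]
{3, 4} --p--> {0, 2, 3, 6}  [new]
{3, 4} --q--> {0, 3}  [new]
{0, 4, 6} --p--> {0, 1, 2, 3, 4, 6}  [new]
{0, 4, 6} --q--> {0, 3, 4, 6}  [new]
{0, 2, 3, 6} --p--> {0, 1, 2, 3, 4, 5, 6}  [new]
{0, 2, 3, 6} --q--> {0, 3, 4, 6}  [seen]
{0, 3} --p--> {0, 3, 4, 6}  [seen]
{0, 3} --q--> {0, 3, 4, 6}  [seen]
{0, 1, 2, 3, 4, 6} --p--> {0, 1, 2, 3, 4, 5, 6}  [seen]
{0, 1, 2, 3, 4, 6} --q--> {0, 1, 2, 3, 4, 6}  [seen]
{0, 3, 4, 6} --p--> {0, 1, 2, 3, 4, 6}  [seen]
{0, 3, 4, 6} --q--> {0, 3, 4, 6}  [seen]
{0, 1, 2, 3, 4, 5, 6} --p--> {0, 1, 2, 3, 4, 5, 6}  [seen]
{0, 1, 2, 3, 4, 5, 6} --q--> {0, 1, 2, 3, 4, 6}  [seen]
Reachable DFA states: {0}, {3, 4}, {0, 4, 6}, {0, 2, 3, 6}, {0, 3}, {0, 1, 2, 3, 4, 6}, {0, 3, 4, 6}, {0, 1, 2, 3, 4, 5, 6}.

8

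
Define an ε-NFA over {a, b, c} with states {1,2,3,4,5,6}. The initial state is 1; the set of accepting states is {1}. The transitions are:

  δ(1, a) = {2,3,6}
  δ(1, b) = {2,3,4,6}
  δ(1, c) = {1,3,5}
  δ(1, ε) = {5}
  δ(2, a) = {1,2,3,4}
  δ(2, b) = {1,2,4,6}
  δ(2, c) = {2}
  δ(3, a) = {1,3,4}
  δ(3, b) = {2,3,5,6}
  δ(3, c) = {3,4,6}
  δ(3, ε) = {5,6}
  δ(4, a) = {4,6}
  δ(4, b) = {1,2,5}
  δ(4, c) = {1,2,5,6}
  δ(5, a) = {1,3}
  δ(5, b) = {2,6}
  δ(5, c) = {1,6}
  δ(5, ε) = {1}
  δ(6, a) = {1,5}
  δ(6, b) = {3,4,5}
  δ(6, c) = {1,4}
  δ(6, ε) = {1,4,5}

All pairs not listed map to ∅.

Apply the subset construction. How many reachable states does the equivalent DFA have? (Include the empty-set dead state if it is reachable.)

3

Start state of the DFA: {1,5} (ε-closure of the NFA start).
{1,5} --a--> {1,2,3,4,5,6}  [new]
{1,5} --b--> {1,2,3,4,5,6}  [seen]
{1,5} --c--> {1,3,4,5,6}  [new]
{1,2,3,4,5,6} --a--> {1,2,3,4,5,6}  [seen]
{1,2,3,4,5,6} --b--> {1,2,3,4,5,6}  [seen]
{1,2,3,4,5,6} --c--> {1,2,3,4,5,6}  [seen]
{1,3,4,5,6} --a--> {1,2,3,4,5,6}  [seen]
{1,3,4,5,6} --b--> {1,2,3,4,5,6}  [seen]
{1,3,4,5,6} --c--> {1,2,3,4,5,6}  [seen]
Reachable DFA states: {1,5}, {1,2,3,4,5,6}, {1,3,4,5,6}.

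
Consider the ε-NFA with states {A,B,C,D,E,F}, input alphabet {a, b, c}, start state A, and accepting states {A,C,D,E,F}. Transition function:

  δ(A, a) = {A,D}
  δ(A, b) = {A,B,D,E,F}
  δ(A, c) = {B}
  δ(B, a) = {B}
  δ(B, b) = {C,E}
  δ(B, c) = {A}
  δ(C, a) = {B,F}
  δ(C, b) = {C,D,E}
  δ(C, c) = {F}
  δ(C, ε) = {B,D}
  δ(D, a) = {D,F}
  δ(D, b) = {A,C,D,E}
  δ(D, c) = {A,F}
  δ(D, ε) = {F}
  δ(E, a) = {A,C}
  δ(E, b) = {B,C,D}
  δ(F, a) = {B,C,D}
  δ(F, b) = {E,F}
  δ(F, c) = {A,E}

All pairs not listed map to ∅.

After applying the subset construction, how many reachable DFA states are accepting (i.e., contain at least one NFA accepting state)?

Start state of the DFA: {A} (ε-closure of the NFA start).
{A} --a--> {A,D,F}  [new]
{A} --b--> {A,B,D,E,F}  [new]
{A} --c--> {B}  [new]
{A,D,F} --a--> {A,B,C,D,F}  [new]
{A,D,F} --b--> {A,B,C,D,E,F}  [new]
{A,D,F} --c--> {A,B,E,F}  [new]
{A,B,D,E,F} --a--> {A,B,C,D,F}  [seen]
{A,B,D,E,F} --b--> {A,B,C,D,E,F}  [seen]
{A,B,D,E,F} --c--> {A,B,E,F}  [seen]
{B} --a--> {B}  [seen]
{B} --b--> {B,C,D,E,F}  [new]
{B} --c--> {A}  [seen]
{A,B,C,D,F} --a--> {A,B,C,D,F}  [seen]
{A,B,C,D,F} --b--> {A,B,C,D,E,F}  [seen]
{A,B,C,D,F} --c--> {A,B,E,F}  [seen]
{A,B,C,D,E,F} --a--> {A,B,C,D,F}  [seen]
{A,B,C,D,E,F} --b--> {A,B,C,D,E,F}  [seen]
{A,B,C,D,E,F} --c--> {A,B,E,F}  [seen]
{A,B,E,F} --a--> {A,B,C,D,F}  [seen]
{A,B,E,F} --b--> {A,B,C,D,E,F}  [seen]
{A,B,E,F} --c--> {A,B,E}  [new]
{B,C,D,E,F} --a--> {A,B,C,D,F}  [seen]
{B,C,D,E,F} --b--> {A,B,C,D,E,F}  [seen]
{B,C,D,E,F} --c--> {A,E,F}  [new]
{A,B,E} --a--> {A,B,C,D,F}  [seen]
{A,B,E} --b--> {A,B,C,D,E,F}  [seen]
{A,B,E} --c--> {A,B}  [new]
{A,E,F} --a--> {A,B,C,D,F}  [seen]
{A,E,F} --b--> {A,B,C,D,E,F}  [seen]
{A,E,F} --c--> {A,B,E}  [seen]
{A,B} --a--> {A,B,D,F}  [new]
{A,B} --b--> {A,B,C,D,E,F}  [seen]
{A,B} --c--> {A,B}  [seen]
{A,B,D,F} --a--> {A,B,C,D,F}  [seen]
{A,B,D,F} --b--> {A,B,C,D,E,F}  [seen]
{A,B,D,F} --c--> {A,B,E,F}  [seen]
Reachable DFA states: {A}, {A,D,F}, {A,B,D,E,F}, {B}, {A,B,C,D,F}, {A,B,C,D,E,F}, {A,B,E,F}, {B,C,D,E,F}, {A,B,E}, {A,E,F}, {A,B}, {A,B,D,F}.
Accepting DFA states (contain an NFA accepting state): {A}, {A,D,F}, {A,B,D,E,F}, {A,B,C,D,F}, {A,B,C,D,E,F}, {A,B,E,F}, {B,C,D,E,F}, {A,B,E}, {A,E,F}, {A,B}, {A,B,D,F}.

11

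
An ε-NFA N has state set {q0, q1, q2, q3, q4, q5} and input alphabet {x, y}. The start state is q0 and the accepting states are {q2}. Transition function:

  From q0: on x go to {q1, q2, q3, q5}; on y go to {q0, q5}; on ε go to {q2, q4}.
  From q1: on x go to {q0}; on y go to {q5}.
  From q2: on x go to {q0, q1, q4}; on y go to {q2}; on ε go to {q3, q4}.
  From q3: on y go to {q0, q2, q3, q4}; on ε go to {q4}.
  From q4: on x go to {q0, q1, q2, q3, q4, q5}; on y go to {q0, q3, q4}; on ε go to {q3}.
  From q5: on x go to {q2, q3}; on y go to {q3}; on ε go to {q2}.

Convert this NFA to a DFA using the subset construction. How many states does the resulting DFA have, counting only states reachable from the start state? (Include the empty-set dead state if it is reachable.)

3

Start state of the DFA: {q0, q2, q3, q4} (ε-closure of the NFA start).
{q0, q2, q3, q4} --x--> {q0, q1, q2, q3, q4, q5}  [new]
{q0, q2, q3, q4} --y--> {q0, q2, q3, q4, q5}  [new]
{q0, q1, q2, q3, q4, q5} --x--> {q0, q1, q2, q3, q4, q5}  [seen]
{q0, q1, q2, q3, q4, q5} --y--> {q0, q2, q3, q4, q5}  [seen]
{q0, q2, q3, q4, q5} --x--> {q0, q1, q2, q3, q4, q5}  [seen]
{q0, q2, q3, q4, q5} --y--> {q0, q2, q3, q4, q5}  [seen]
Reachable DFA states: {q0, q2, q3, q4}, {q0, q1, q2, q3, q4, q5}, {q0, q2, q3, q4, q5}.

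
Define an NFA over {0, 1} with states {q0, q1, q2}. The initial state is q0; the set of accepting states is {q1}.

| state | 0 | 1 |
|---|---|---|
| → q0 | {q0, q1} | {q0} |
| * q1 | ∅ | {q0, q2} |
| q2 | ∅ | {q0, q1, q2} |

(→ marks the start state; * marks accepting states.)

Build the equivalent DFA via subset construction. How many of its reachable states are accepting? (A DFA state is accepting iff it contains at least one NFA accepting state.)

Start state of the DFA: {q0}.
{q0} --0--> {q0, q1}  [new]
{q0} --1--> {q0}  [seen]
{q0, q1} --0--> {q0, q1}  [seen]
{q0, q1} --1--> {q0, q2}  [new]
{q0, q2} --0--> {q0, q1}  [seen]
{q0, q2} --1--> {q0, q1, q2}  [new]
{q0, q1, q2} --0--> {q0, q1}  [seen]
{q0, q1, q2} --1--> {q0, q1, q2}  [seen]
Reachable DFA states: {q0}, {q0, q1}, {q0, q2}, {q0, q1, q2}.
Accepting DFA states (contain an NFA accepting state): {q0, q1}, {q0, q1, q2}.

2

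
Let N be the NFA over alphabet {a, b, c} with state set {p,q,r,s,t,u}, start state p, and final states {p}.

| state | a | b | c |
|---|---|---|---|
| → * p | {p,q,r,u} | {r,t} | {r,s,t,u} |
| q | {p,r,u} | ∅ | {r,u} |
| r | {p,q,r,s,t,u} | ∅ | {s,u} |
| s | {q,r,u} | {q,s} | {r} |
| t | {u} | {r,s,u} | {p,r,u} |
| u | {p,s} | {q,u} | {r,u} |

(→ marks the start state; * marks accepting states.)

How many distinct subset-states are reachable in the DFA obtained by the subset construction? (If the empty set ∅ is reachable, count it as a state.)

Start state of the DFA: {p}.
{p} --a--> {p,q,r,u}  [new]
{p} --b--> {r,t}  [new]
{p} --c--> {r,s,t,u}  [new]
{p,q,r,u} --a--> {p,q,r,s,t,u}  [new]
{p,q,r,u} --b--> {q,r,t,u}  [new]
{p,q,r,u} --c--> {r,s,t,u}  [seen]
{r,t} --a--> {p,q,r,s,t,u}  [seen]
{r,t} --b--> {r,s,u}  [new]
{r,t} --c--> {p,r,s,u}  [new]
{r,s,t,u} --a--> {p,q,r,s,t,u}  [seen]
{r,s,t,u} --b--> {q,r,s,u}  [new]
{r,s,t,u} --c--> {p,r,s,u}  [seen]
{p,q,r,s,t,u} --a--> {p,q,r,s,t,u}  [seen]
{p,q,r,s,t,u} --b--> {q,r,s,t,u}  [new]
{p,q,r,s,t,u} --c--> {p,r,s,t,u}  [new]
{q,r,t,u} --a--> {p,q,r,s,t,u}  [seen]
{q,r,t,u} --b--> {q,r,s,u}  [seen]
{q,r,t,u} --c--> {p,r,s,u}  [seen]
{r,s,u} --a--> {p,q,r,s,t,u}  [seen]
{r,s,u} --b--> {q,s,u}  [new]
{r,s,u} --c--> {r,s,u}  [seen]
{p,r,s,u} --a--> {p,q,r,s,t,u}  [seen]
{p,r,s,u} --b--> {q,r,s,t,u}  [seen]
{p,r,s,u} --c--> {r,s,t,u}  [seen]
{q,r,s,u} --a--> {p,q,r,s,t,u}  [seen]
{q,r,s,u} --b--> {q,s,u}  [seen]
{q,r,s,u} --c--> {r,s,u}  [seen]
{q,r,s,t,u} --a--> {p,q,r,s,t,u}  [seen]
{q,r,s,t,u} --b--> {q,r,s,u}  [seen]
{q,r,s,t,u} --c--> {p,r,s,u}  [seen]
{p,r,s,t,u} --a--> {p,q,r,s,t,u}  [seen]
{p,r,s,t,u} --b--> {q,r,s,t,u}  [seen]
{p,r,s,t,u} --c--> {p,r,s,t,u}  [seen]
{q,s,u} --a--> {p,q,r,s,u}  [new]
{q,s,u} --b--> {q,s,u}  [seen]
{q,s,u} --c--> {r,u}  [new]
{p,q,r,s,u} --a--> {p,q,r,s,t,u}  [seen]
{p,q,r,s,u} --b--> {q,r,s,t,u}  [seen]
{p,q,r,s,u} --c--> {r,s,t,u}  [seen]
{r,u} --a--> {p,q,r,s,t,u}  [seen]
{r,u} --b--> {q,u}  [new]
{r,u} --c--> {r,s,u}  [seen]
{q,u} --a--> {p,r,s,u}  [seen]
{q,u} --b--> {q,u}  [seen]
{q,u} --c--> {r,u}  [seen]
Reachable DFA states: {p}, {p,q,r,u}, {r,t}, {r,s,t,u}, {p,q,r,s,t,u}, {q,r,t,u}, {r,s,u}, {p,r,s,u}, {q,r,s,u}, {q,r,s,t,u}, {p,r,s,t,u}, {q,s,u}, {p,q,r,s,u}, {r,u}, {q,u}.

15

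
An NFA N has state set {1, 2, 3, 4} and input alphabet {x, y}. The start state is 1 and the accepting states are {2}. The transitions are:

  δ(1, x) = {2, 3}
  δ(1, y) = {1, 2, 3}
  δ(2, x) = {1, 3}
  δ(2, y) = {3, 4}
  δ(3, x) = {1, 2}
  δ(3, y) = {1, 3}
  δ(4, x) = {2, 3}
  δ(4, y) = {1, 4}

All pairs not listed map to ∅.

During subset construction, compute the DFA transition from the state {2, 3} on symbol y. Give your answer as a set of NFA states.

{1, 3, 4}

δ(2,y) = {3, 4}; δ(3,y) = {1, 3}.
Union: {1, 3, 4}.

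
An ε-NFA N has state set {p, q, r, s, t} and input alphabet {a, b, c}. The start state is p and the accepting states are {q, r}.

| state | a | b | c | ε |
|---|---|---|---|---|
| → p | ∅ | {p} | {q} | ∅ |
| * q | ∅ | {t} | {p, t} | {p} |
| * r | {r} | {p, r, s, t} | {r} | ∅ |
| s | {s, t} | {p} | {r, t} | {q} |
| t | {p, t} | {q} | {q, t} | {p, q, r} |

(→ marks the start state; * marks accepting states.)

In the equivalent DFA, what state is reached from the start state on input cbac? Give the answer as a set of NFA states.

Start: {p}.
δ(p,c) = {q}.
Union: {q}.
ε-closure gives {p, q}.
After c: {p, q}.
δ(p,b) = {p}; δ(q,b) = {t}.
Union: {p, t}.
ε-closure gives {p, q, r, t}.
After b: {p, q, r, t}.
δ(p,a) = ∅; δ(q,a) = ∅; δ(r,a) = {r}; δ(t,a) = {p, t}.
Union: {p, r, t}.
ε-closure gives {p, q, r, t}.
After a: {p, q, r, t}.
δ(p,c) = {q}; δ(q,c) = {p, t}; δ(r,c) = {r}; δ(t,c) = {q, t}.
Union: {p, q, r, t}.
After c: {p, q, r, t}.

{p, q, r, t}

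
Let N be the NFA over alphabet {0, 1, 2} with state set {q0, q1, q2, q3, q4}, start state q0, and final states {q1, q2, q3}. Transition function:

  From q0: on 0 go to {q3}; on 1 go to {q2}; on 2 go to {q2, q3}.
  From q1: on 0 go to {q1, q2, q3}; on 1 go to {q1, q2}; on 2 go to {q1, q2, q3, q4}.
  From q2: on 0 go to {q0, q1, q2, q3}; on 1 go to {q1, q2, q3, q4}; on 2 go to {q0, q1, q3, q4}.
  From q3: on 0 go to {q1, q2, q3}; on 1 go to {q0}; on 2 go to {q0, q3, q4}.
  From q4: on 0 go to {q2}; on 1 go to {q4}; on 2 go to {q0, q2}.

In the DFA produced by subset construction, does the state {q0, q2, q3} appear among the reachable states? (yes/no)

no

Start state of the DFA: {q0}.
{q0} --0--> {q3}  [new]
{q0} --1--> {q2}  [new]
{q0} --2--> {q2, q3}  [new]
{q3} --0--> {q1, q2, q3}  [new]
{q3} --1--> {q0}  [seen]
{q3} --2--> {q0, q3, q4}  [new]
{q2} --0--> {q0, q1, q2, q3}  [new]
{q2} --1--> {q1, q2, q3, q4}  [new]
{q2} --2--> {q0, q1, q3, q4}  [new]
{q2, q3} --0--> {q0, q1, q2, q3}  [seen]
{q2, q3} --1--> {q0, q1, q2, q3, q4}  [new]
{q2, q3} --2--> {q0, q1, q3, q4}  [seen]
{q1, q2, q3} --0--> {q0, q1, q2, q3}  [seen]
{q1, q2, q3} --1--> {q0, q1, q2, q3, q4}  [seen]
{q1, q2, q3} --2--> {q0, q1, q2, q3, q4}  [seen]
{q0, q3, q4} --0--> {q1, q2, q3}  [seen]
{q0, q3, q4} --1--> {q0, q2, q4}  [new]
{q0, q3, q4} --2--> {q0, q2, q3, q4}  [new]
{q0, q1, q2, q3} --0--> {q0, q1, q2, q3}  [seen]
{q0, q1, q2, q3} --1--> {q0, q1, q2, q3, q4}  [seen]
{q0, q1, q2, q3} --2--> {q0, q1, q2, q3, q4}  [seen]
{q1, q2, q3, q4} --0--> {q0, q1, q2, q3}  [seen]
{q1, q2, q3, q4} --1--> {q0, q1, q2, q3, q4}  [seen]
{q1, q2, q3, q4} --2--> {q0, q1, q2, q3, q4}  [seen]
{q0, q1, q3, q4} --0--> {q1, q2, q3}  [seen]
{q0, q1, q3, q4} --1--> {q0, q1, q2, q4}  [new]
{q0, q1, q3, q4} --2--> {q0, q1, q2, q3, q4}  [seen]
{q0, q1, q2, q3, q4} --0--> {q0, q1, q2, q3}  [seen]
{q0, q1, q2, q3, q4} --1--> {q0, q1, q2, q3, q4}  [seen]
{q0, q1, q2, q3, q4} --2--> {q0, q1, q2, q3, q4}  [seen]
{q0, q2, q4} --0--> {q0, q1, q2, q3}  [seen]
{q0, q2, q4} --1--> {q1, q2, q3, q4}  [seen]
{q0, q2, q4} --2--> {q0, q1, q2, q3, q4}  [seen]
{q0, q2, q3, q4} --0--> {q0, q1, q2, q3}  [seen]
{q0, q2, q3, q4} --1--> {q0, q1, q2, q3, q4}  [seen]
{q0, q2, q3, q4} --2--> {q0, q1, q2, q3, q4}  [seen]
{q0, q1, q2, q4} --0--> {q0, q1, q2, q3}  [seen]
{q0, q1, q2, q4} --1--> {q1, q2, q3, q4}  [seen]
{q0, q1, q2, q4} --2--> {q0, q1, q2, q3, q4}  [seen]
Reachable DFA states: {q0}, {q3}, {q2}, {q2, q3}, {q1, q2, q3}, {q0, q3, q4}, {q0, q1, q2, q3}, {q1, q2, q3, q4}, {q0, q1, q3, q4}, {q0, q1, q2, q3, q4}, {q0, q2, q4}, {q0, q2, q3, q4}, {q0, q1, q2, q4}.
{q0, q2, q3} is not among them.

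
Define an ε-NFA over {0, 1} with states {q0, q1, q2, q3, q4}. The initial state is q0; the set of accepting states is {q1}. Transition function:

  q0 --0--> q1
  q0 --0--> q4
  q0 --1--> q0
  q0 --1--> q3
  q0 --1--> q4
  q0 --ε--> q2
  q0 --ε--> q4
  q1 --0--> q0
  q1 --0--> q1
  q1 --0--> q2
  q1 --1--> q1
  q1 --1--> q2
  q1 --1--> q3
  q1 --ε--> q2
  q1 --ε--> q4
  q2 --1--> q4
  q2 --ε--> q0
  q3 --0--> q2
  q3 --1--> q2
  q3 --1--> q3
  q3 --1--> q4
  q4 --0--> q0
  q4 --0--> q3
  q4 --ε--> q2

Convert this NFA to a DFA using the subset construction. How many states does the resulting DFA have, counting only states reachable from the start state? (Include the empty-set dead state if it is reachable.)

3

Start state of the DFA: {q0, q2, q4} (ε-closure of the NFA start).
{q0, q2, q4} --0--> {q0, q1, q2, q3, q4}  [new]
{q0, q2, q4} --1--> {q0, q2, q3, q4}  [new]
{q0, q1, q2, q3, q4} --0--> {q0, q1, q2, q3, q4}  [seen]
{q0, q1, q2, q3, q4} --1--> {q0, q1, q2, q3, q4}  [seen]
{q0, q2, q3, q4} --0--> {q0, q1, q2, q3, q4}  [seen]
{q0, q2, q3, q4} --1--> {q0, q2, q3, q4}  [seen]
Reachable DFA states: {q0, q2, q4}, {q0, q1, q2, q3, q4}, {q0, q2, q3, q4}.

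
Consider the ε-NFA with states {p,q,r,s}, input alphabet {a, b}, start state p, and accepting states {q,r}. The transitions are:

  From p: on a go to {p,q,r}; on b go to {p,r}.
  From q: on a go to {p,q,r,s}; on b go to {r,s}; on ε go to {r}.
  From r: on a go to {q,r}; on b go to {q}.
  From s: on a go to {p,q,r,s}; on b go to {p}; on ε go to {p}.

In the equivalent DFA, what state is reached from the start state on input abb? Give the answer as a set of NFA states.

Start: {p}.
δ(p,a) = {p,q,r}.
Union: {p,q,r}.
After a: {p,q,r}.
δ(p,b) = {p,r}; δ(q,b) = {r,s}; δ(r,b) = {q}.
Union: {p,q,r,s}.
After b: {p,q,r,s}.
δ(p,b) = {p,r}; δ(q,b) = {r,s}; δ(r,b) = {q}; δ(s,b) = {p}.
Union: {p,q,r,s}.
After b: {p,q,r,s}.

{p,q,r,s}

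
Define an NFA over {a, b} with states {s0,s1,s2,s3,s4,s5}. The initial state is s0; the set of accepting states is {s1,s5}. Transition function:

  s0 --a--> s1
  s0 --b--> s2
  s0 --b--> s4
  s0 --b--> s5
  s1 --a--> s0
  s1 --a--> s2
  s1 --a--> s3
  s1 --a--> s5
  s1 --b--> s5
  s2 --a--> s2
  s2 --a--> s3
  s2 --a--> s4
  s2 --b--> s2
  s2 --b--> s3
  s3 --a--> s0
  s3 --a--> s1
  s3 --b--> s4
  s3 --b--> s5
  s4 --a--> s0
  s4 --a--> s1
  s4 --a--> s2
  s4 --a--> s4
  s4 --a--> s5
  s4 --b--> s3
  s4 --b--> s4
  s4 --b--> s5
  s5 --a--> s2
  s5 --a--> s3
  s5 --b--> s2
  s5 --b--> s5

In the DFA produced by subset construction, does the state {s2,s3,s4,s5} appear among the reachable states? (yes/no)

Start state of the DFA: {s0}.
{s0} --a--> {s1}  [new]
{s0} --b--> {s2,s4,s5}  [new]
{s1} --a--> {s0,s2,s3,s5}  [new]
{s1} --b--> {s5}  [new]
{s2,s4,s5} --a--> {s0,s1,s2,s3,s4,s5}  [new]
{s2,s4,s5} --b--> {s2,s3,s4,s5}  [new]
{s0,s2,s3,s5} --a--> {s0,s1,s2,s3,s4}  [new]
{s0,s2,s3,s5} --b--> {s2,s3,s4,s5}  [seen]
{s5} --a--> {s2,s3}  [new]
{s5} --b--> {s2,s5}  [new]
{s0,s1,s2,s3,s4,s5} --a--> {s0,s1,s2,s3,s4,s5}  [seen]
{s0,s1,s2,s3,s4,s5} --b--> {s2,s3,s4,s5}  [seen]
{s2,s3,s4,s5} --a--> {s0,s1,s2,s3,s4,s5}  [seen]
{s2,s3,s4,s5} --b--> {s2,s3,s4,s5}  [seen]
{s0,s1,s2,s3,s4} --a--> {s0,s1,s2,s3,s4,s5}  [seen]
{s0,s1,s2,s3,s4} --b--> {s2,s3,s4,s5}  [seen]
{s2,s3} --a--> {s0,s1,s2,s3,s4}  [seen]
{s2,s3} --b--> {s2,s3,s4,s5}  [seen]
{s2,s5} --a--> {s2,s3,s4}  [new]
{s2,s5} --b--> {s2,s3,s5}  [new]
{s2,s3,s4} --a--> {s0,s1,s2,s3,s4,s5}  [seen]
{s2,s3,s4} --b--> {s2,s3,s4,s5}  [seen]
{s2,s3,s5} --a--> {s0,s1,s2,s3,s4}  [seen]
{s2,s3,s5} --b--> {s2,s3,s4,s5}  [seen]
Reachable DFA states: {s0}, {s1}, {s2,s4,s5}, {s0,s2,s3,s5}, {s5}, {s0,s1,s2,s3,s4,s5}, {s2,s3,s4,s5}, {s0,s1,s2,s3,s4}, {s2,s3}, {s2,s5}, {s2,s3,s4}, {s2,s3,s5}.
{s2,s3,s4,s5} is among them.

yes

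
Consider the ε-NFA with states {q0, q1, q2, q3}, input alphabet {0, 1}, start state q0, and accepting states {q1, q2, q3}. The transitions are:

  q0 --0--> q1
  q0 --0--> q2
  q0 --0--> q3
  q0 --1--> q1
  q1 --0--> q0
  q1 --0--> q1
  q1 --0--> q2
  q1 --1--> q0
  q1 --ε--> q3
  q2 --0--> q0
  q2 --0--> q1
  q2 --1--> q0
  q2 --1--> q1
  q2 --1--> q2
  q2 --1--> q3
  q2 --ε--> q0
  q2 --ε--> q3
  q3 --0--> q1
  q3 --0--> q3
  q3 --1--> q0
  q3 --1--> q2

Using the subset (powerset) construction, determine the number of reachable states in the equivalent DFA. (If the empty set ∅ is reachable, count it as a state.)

4

Start state of the DFA: {q0} (ε-closure of the NFA start).
{q0} --0--> {q0, q1, q2, q3}  [new]
{q0} --1--> {q1, q3}  [new]
{q0, q1, q2, q3} --0--> {q0, q1, q2, q3}  [seen]
{q0, q1, q2, q3} --1--> {q0, q1, q2, q3}  [seen]
{q1, q3} --0--> {q0, q1, q2, q3}  [seen]
{q1, q3} --1--> {q0, q2, q3}  [new]
{q0, q2, q3} --0--> {q0, q1, q2, q3}  [seen]
{q0, q2, q3} --1--> {q0, q1, q2, q3}  [seen]
Reachable DFA states: {q0}, {q0, q1, q2, q3}, {q1, q3}, {q0, q2, q3}.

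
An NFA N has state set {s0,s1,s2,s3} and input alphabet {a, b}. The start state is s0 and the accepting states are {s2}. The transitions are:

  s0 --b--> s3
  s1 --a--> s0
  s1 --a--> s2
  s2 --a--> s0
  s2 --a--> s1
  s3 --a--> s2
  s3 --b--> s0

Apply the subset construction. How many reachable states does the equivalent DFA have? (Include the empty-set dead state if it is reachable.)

Start state of the DFA: {s0}.
{s0} --a--> ∅  [new]
{s0} --b--> {s3}  [new]
∅ --a--> ∅  [seen]
∅ --b--> ∅  [seen]
{s3} --a--> {s2}  [new]
{s3} --b--> {s0}  [seen]
{s2} --a--> {s0,s1}  [new]
{s2} --b--> ∅  [seen]
{s0,s1} --a--> {s0,s2}  [new]
{s0,s1} --b--> {s3}  [seen]
{s0,s2} --a--> {s0,s1}  [seen]
{s0,s2} --b--> {s3}  [seen]
Reachable DFA states: {s0}, ∅, {s3}, {s2}, {s0,s1}, {s0,s2}.

6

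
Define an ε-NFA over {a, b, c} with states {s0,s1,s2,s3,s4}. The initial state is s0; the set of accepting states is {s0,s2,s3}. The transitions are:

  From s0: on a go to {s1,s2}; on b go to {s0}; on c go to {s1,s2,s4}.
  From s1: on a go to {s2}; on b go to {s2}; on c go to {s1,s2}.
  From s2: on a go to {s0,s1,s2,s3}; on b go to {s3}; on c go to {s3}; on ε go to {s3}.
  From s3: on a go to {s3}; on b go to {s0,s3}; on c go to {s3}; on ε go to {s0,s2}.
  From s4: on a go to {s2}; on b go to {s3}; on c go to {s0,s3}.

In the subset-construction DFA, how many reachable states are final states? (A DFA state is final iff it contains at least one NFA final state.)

Start state of the DFA: {s0} (ε-closure of the NFA start).
{s0} --a--> {s0,s1,s2,s3}  [new]
{s0} --b--> {s0}  [seen]
{s0} --c--> {s0,s1,s2,s3,s4}  [new]
{s0,s1,s2,s3} --a--> {s0,s1,s2,s3}  [seen]
{s0,s1,s2,s3} --b--> {s0,s2,s3}  [new]
{s0,s1,s2,s3} --c--> {s0,s1,s2,s3,s4}  [seen]
{s0,s1,s2,s3,s4} --a--> {s0,s1,s2,s3}  [seen]
{s0,s1,s2,s3,s4} --b--> {s0,s2,s3}  [seen]
{s0,s1,s2,s3,s4} --c--> {s0,s1,s2,s3,s4}  [seen]
{s0,s2,s3} --a--> {s0,s1,s2,s3}  [seen]
{s0,s2,s3} --b--> {s0,s2,s3}  [seen]
{s0,s2,s3} --c--> {s0,s1,s2,s3,s4}  [seen]
Reachable DFA states: {s0}, {s0,s1,s2,s3}, {s0,s1,s2,s3,s4}, {s0,s2,s3}.
Accepting DFA states (contain an NFA accepting state): {s0}, {s0,s1,s2,s3}, {s0,s1,s2,s3,s4}, {s0,s2,s3}.

4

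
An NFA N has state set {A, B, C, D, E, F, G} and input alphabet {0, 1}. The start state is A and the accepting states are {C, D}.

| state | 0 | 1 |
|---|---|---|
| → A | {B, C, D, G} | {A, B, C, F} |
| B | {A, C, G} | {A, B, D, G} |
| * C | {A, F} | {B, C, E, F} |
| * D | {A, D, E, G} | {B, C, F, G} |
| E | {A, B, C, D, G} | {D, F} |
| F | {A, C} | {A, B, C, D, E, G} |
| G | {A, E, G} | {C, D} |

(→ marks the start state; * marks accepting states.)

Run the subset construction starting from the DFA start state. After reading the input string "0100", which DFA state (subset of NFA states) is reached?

Start: {A}.
δ(A,0) = {B, C, D, G}.
Union: {B, C, D, G}.
After 0: {B, C, D, G}.
δ(B,1) = {A, B, D, G}; δ(C,1) = {B, C, E, F}; δ(D,1) = {B, C, F, G}; δ(G,1) = {C, D}.
Union: {A, B, C, D, E, F, G}.
After 1: {A, B, C, D, E, F, G}.
δ(A,0) = {B, C, D, G}; δ(B,0) = {A, C, G}; δ(C,0) = {A, F}; δ(D,0) = {A, D, E, G}; δ(E,0) = {A, B, C, D, G}; δ(F,0) = {A, C}; δ(G,0) = {A, E, G}.
Union: {A, B, C, D, E, F, G}.
After 0: {A, B, C, D, E, F, G}.
δ(A,0) = {B, C, D, G}; δ(B,0) = {A, C, G}; δ(C,0) = {A, F}; δ(D,0) = {A, D, E, G}; δ(E,0) = {A, B, C, D, G}; δ(F,0) = {A, C}; δ(G,0) = {A, E, G}.
Union: {A, B, C, D, E, F, G}.
After 0: {A, B, C, D, E, F, G}.

{A, B, C, D, E, F, G}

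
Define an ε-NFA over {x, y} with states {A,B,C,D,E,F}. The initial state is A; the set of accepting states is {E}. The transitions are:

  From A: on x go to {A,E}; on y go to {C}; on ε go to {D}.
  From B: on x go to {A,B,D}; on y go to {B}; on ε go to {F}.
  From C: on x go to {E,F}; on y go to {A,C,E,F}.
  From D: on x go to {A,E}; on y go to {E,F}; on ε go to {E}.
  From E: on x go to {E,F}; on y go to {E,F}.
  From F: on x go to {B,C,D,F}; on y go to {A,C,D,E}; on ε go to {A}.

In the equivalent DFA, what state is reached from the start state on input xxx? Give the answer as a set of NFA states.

Start: {A,D,E}.
δ(A,x) = {A,E}; δ(D,x) = {A,E}; δ(E,x) = {E,F}.
Union: {A,E,F}.
ε-closure gives {A,D,E,F}.
After x: {A,D,E,F}.
δ(A,x) = {A,E}; δ(D,x) = {A,E}; δ(E,x) = {E,F}; δ(F,x) = {B,C,D,F}.
Union: {A,B,C,D,E,F}.
After x: {A,B,C,D,E,F}.
δ(A,x) = {A,E}; δ(B,x) = {A,B,D}; δ(C,x) = {E,F}; δ(D,x) = {A,E}; δ(E,x) = {E,F}; δ(F,x) = {B,C,D,F}.
Union: {A,B,C,D,E,F}.
After x: {A,B,C,D,E,F}.

{A,B,C,D,E,F}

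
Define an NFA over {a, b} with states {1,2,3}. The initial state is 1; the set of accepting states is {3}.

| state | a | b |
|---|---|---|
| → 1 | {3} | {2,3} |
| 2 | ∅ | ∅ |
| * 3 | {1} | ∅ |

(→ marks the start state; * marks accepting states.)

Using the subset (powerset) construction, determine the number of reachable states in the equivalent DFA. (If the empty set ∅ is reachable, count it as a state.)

4

Start state of the DFA: {1}.
{1} --a--> {3}  [new]
{1} --b--> {2,3}  [new]
{3} --a--> {1}  [seen]
{3} --b--> ∅  [new]
{2,3} --a--> {1}  [seen]
{2,3} --b--> ∅  [seen]
∅ --a--> ∅  [seen]
∅ --b--> ∅  [seen]
Reachable DFA states: {1}, {3}, {2,3}, ∅.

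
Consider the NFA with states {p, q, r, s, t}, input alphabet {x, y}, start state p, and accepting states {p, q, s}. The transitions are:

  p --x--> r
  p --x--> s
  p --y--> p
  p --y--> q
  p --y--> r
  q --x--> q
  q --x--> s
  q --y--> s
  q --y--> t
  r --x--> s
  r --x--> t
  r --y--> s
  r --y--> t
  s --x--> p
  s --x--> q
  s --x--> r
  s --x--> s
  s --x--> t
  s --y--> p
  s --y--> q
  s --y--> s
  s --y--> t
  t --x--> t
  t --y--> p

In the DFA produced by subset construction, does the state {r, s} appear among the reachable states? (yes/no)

yes

Start state of the DFA: {p}.
{p} --x--> {r, s}  [new]
{p} --y--> {p, q, r}  [new]
{r, s} --x--> {p, q, r, s, t}  [new]
{r, s} --y--> {p, q, s, t}  [new]
{p, q, r} --x--> {q, r, s, t}  [new]
{p, q, r} --y--> {p, q, r, s, t}  [seen]
{p, q, r, s, t} --x--> {p, q, r, s, t}  [seen]
{p, q, r, s, t} --y--> {p, q, r, s, t}  [seen]
{p, q, s, t} --x--> {p, q, r, s, t}  [seen]
{p, q, s, t} --y--> {p, q, r, s, t}  [seen]
{q, r, s, t} --x--> {p, q, r, s, t}  [seen]
{q, r, s, t} --y--> {p, q, s, t}  [seen]
Reachable DFA states: {p}, {r, s}, {p, q, r}, {p, q, r, s, t}, {p, q, s, t}, {q, r, s, t}.
{r, s} is among them.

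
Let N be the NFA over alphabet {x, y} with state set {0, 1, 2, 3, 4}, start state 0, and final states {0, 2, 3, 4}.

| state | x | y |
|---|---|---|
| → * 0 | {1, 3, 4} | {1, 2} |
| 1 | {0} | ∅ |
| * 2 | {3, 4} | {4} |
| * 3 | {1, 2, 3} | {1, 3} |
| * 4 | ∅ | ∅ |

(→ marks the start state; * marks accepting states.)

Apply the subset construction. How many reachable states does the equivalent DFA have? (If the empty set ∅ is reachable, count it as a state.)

11

Start state of the DFA: {0}.
{0} --x--> {1, 3, 4}  [new]
{0} --y--> {1, 2}  [new]
{1, 3, 4} --x--> {0, 1, 2, 3}  [new]
{1, 3, 4} --y--> {1, 3}  [new]
{1, 2} --x--> {0, 3, 4}  [new]
{1, 2} --y--> {4}  [new]
{0, 1, 2, 3} --x--> {0, 1, 2, 3, 4}  [new]
{0, 1, 2, 3} --y--> {1, 2, 3, 4}  [new]
{1, 3} --x--> {0, 1, 2, 3}  [seen]
{1, 3} --y--> {1, 3}  [seen]
{0, 3, 4} --x--> {1, 2, 3, 4}  [seen]
{0, 3, 4} --y--> {1, 2, 3}  [new]
{4} --x--> ∅  [new]
{4} --y--> ∅  [seen]
{0, 1, 2, 3, 4} --x--> {0, 1, 2, 3, 4}  [seen]
{0, 1, 2, 3, 4} --y--> {1, 2, 3, 4}  [seen]
{1, 2, 3, 4} --x--> {0, 1, 2, 3, 4}  [seen]
{1, 2, 3, 4} --y--> {1, 3, 4}  [seen]
{1, 2, 3} --x--> {0, 1, 2, 3, 4}  [seen]
{1, 2, 3} --y--> {1, 3, 4}  [seen]
∅ --x--> ∅  [seen]
∅ --y--> ∅  [seen]
Reachable DFA states: {0}, {1, 3, 4}, {1, 2}, {0, 1, 2, 3}, {1, 3}, {0, 3, 4}, {4}, {0, 1, 2, 3, 4}, {1, 2, 3, 4}, {1, 2, 3}, ∅.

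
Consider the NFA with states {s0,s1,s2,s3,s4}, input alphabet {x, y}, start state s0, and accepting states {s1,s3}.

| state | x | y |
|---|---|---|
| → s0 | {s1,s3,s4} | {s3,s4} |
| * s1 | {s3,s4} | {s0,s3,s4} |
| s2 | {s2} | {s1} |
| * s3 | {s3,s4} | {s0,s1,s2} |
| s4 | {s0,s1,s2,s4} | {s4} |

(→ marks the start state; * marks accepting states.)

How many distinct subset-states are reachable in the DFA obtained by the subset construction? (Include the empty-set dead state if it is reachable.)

Start state of the DFA: {s0}.
{s0} --x--> {s1,s3,s4}  [new]
{s0} --y--> {s3,s4}  [new]
{s1,s3,s4} --x--> {s0,s1,s2,s3,s4}  [new]
{s1,s3,s4} --y--> {s0,s1,s2,s3,s4}  [seen]
{s3,s4} --x--> {s0,s1,s2,s3,s4}  [seen]
{s3,s4} --y--> {s0,s1,s2,s4}  [new]
{s0,s1,s2,s3,s4} --x--> {s0,s1,s2,s3,s4}  [seen]
{s0,s1,s2,s3,s4} --y--> {s0,s1,s2,s3,s4}  [seen]
{s0,s1,s2,s4} --x--> {s0,s1,s2,s3,s4}  [seen]
{s0,s1,s2,s4} --y--> {s0,s1,s3,s4}  [new]
{s0,s1,s3,s4} --x--> {s0,s1,s2,s3,s4}  [seen]
{s0,s1,s3,s4} --y--> {s0,s1,s2,s3,s4}  [seen]
Reachable DFA states: {s0}, {s1,s3,s4}, {s3,s4}, {s0,s1,s2,s3,s4}, {s0,s1,s2,s4}, {s0,s1,s3,s4}.

6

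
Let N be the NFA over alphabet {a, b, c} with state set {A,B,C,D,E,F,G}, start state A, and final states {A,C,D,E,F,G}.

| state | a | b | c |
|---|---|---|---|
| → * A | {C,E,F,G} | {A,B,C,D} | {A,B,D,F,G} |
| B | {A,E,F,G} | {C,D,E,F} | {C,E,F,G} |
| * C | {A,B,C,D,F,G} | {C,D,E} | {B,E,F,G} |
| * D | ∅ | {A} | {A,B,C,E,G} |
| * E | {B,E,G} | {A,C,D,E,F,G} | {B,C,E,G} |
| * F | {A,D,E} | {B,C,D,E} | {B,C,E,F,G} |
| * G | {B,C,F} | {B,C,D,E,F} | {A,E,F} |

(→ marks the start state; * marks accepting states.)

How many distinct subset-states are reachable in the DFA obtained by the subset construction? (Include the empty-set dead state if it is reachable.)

7

Start state of the DFA: {A}.
{A} --a--> {C,E,F,G}  [new]
{A} --b--> {A,B,C,D}  [new]
{A} --c--> {A,B,D,F,G}  [new]
{C,E,F,G} --a--> {A,B,C,D,E,F,G}  [new]
{C,E,F,G} --b--> {A,B,C,D,E,F,G}  [seen]
{C,E,F,G} --c--> {A,B,C,E,F,G}  [new]
{A,B,C,D} --a--> {A,B,C,D,E,F,G}  [seen]
{A,B,C,D} --b--> {A,B,C,D,E,F}  [new]
{A,B,C,D} --c--> {A,B,C,D,E,F,G}  [seen]
{A,B,D,F,G} --a--> {A,B,C,D,E,F,G}  [seen]
{A,B,D,F,G} --b--> {A,B,C,D,E,F}  [seen]
{A,B,D,F,G} --c--> {A,B,C,D,E,F,G}  [seen]
{A,B,C,D,E,F,G} --a--> {A,B,C,D,E,F,G}  [seen]
{A,B,C,D,E,F,G} --b--> {A,B,C,D,E,F,G}  [seen]
{A,B,C,D,E,F,G} --c--> {A,B,C,D,E,F,G}  [seen]
{A,B,C,E,F,G} --a--> {A,B,C,D,E,F,G}  [seen]
{A,B,C,E,F,G} --b--> {A,B,C,D,E,F,G}  [seen]
{A,B,C,E,F,G} --c--> {A,B,C,D,E,F,G}  [seen]
{A,B,C,D,E,F} --a--> {A,B,C,D,E,F,G}  [seen]
{A,B,C,D,E,F} --b--> {A,B,C,D,E,F,G}  [seen]
{A,B,C,D,E,F} --c--> {A,B,C,D,E,F,G}  [seen]
Reachable DFA states: {A}, {C,E,F,G}, {A,B,C,D}, {A,B,D,F,G}, {A,B,C,D,E,F,G}, {A,B,C,E,F,G}, {A,B,C,D,E,F}.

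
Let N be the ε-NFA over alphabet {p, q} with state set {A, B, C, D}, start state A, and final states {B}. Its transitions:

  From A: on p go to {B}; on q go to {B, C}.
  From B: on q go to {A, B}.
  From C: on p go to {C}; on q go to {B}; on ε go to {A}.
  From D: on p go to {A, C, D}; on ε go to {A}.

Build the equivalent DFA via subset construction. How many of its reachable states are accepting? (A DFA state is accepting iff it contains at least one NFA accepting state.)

Start state of the DFA: {A} (ε-closure of the NFA start).
{A} --p--> {B}  [new]
{A} --q--> {A, B, C}  [new]
{B} --p--> ∅  [new]
{B} --q--> {A, B}  [new]
{A, B, C} --p--> {A, B, C}  [seen]
{A, B, C} --q--> {A, B, C}  [seen]
∅ --p--> ∅  [seen]
∅ --q--> ∅  [seen]
{A, B} --p--> {B}  [seen]
{A, B} --q--> {A, B, C}  [seen]
Reachable DFA states: {A}, {B}, {A, B, C}, ∅, {A, B}.
Accepting DFA states (contain an NFA accepting state): {B}, {A, B, C}, {A, B}.

3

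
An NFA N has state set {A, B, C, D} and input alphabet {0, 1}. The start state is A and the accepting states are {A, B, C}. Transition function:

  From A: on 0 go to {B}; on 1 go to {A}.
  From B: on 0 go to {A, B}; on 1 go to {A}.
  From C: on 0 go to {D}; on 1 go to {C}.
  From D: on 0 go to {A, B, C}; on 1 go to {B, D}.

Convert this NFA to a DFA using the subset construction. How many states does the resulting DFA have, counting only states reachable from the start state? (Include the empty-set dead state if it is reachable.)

3

Start state of the DFA: {A}.
{A} --0--> {B}  [new]
{A} --1--> {A}  [seen]
{B} --0--> {A, B}  [new]
{B} --1--> {A}  [seen]
{A, B} --0--> {A, B}  [seen]
{A, B} --1--> {A}  [seen]
Reachable DFA states: {A}, {B}, {A, B}.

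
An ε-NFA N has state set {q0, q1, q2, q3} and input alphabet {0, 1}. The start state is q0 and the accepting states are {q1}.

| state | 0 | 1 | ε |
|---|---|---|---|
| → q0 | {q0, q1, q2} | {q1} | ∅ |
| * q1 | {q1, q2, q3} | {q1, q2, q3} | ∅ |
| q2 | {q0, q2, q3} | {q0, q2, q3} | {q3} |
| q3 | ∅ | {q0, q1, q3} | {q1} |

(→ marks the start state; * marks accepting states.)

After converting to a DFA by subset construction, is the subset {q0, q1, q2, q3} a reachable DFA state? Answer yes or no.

yes

Start state of the DFA: {q0} (ε-closure of the NFA start).
{q0} --0--> {q0, q1, q2, q3}  [new]
{q0} --1--> {q1}  [new]
{q0, q1, q2, q3} --0--> {q0, q1, q2, q3}  [seen]
{q0, q1, q2, q3} --1--> {q0, q1, q2, q3}  [seen]
{q1} --0--> {q1, q2, q3}  [new]
{q1} --1--> {q1, q2, q3}  [seen]
{q1, q2, q3} --0--> {q0, q1, q2, q3}  [seen]
{q1, q2, q3} --1--> {q0, q1, q2, q3}  [seen]
Reachable DFA states: {q0}, {q0, q1, q2, q3}, {q1}, {q1, q2, q3}.
{q0, q1, q2, q3} is among them.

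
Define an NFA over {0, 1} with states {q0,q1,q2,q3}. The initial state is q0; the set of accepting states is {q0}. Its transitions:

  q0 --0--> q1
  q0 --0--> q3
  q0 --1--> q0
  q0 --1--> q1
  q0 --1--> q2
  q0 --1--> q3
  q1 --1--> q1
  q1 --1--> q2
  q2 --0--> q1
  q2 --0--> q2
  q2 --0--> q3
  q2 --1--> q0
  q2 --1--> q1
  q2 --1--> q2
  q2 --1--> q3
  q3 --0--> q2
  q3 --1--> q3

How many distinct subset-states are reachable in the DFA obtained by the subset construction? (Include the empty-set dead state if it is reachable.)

5

Start state of the DFA: {q0}.
{q0} --0--> {q1,q3}  [new]
{q0} --1--> {q0,q1,q2,q3}  [new]
{q1,q3} --0--> {q2}  [new]
{q1,q3} --1--> {q1,q2,q3}  [new]
{q0,q1,q2,q3} --0--> {q1,q2,q3}  [seen]
{q0,q1,q2,q3} --1--> {q0,q1,q2,q3}  [seen]
{q2} --0--> {q1,q2,q3}  [seen]
{q2} --1--> {q0,q1,q2,q3}  [seen]
{q1,q2,q3} --0--> {q1,q2,q3}  [seen]
{q1,q2,q3} --1--> {q0,q1,q2,q3}  [seen]
Reachable DFA states: {q0}, {q1,q3}, {q0,q1,q2,q3}, {q2}, {q1,q2,q3}.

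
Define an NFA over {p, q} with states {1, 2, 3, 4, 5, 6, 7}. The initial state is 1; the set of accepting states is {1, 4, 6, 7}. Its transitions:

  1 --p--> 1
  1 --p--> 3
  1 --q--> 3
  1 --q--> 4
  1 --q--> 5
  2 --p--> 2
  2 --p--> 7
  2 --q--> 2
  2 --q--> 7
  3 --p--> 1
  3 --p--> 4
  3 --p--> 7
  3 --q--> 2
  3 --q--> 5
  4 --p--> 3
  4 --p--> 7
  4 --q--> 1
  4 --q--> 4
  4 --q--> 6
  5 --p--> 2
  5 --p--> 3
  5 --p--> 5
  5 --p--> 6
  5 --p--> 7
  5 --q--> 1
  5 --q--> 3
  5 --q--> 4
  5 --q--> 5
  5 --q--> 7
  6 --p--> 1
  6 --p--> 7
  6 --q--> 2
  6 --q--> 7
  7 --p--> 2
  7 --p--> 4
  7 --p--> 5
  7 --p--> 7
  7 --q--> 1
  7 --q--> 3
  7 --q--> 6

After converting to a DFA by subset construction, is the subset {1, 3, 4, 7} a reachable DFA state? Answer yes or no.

yes

Start state of the DFA: {1}.
{1} --p--> {1, 3}  [new]
{1} --q--> {3, 4, 5}  [new]
{1, 3} --p--> {1, 3, 4, 7}  [new]
{1, 3} --q--> {2, 3, 4, 5}  [new]
{3, 4, 5} --p--> {1, 2, 3, 4, 5, 6, 7}  [new]
{3, 4, 5} --q--> {1, 2, 3, 4, 5, 6, 7}  [seen]
{1, 3, 4, 7} --p--> {1, 2, 3, 4, 5, 7}  [new]
{1, 3, 4, 7} --q--> {1, 2, 3, 4, 5, 6}  [new]
{2, 3, 4, 5} --p--> {1, 2, 3, 4, 5, 6, 7}  [seen]
{2, 3, 4, 5} --q--> {1, 2, 3, 4, 5, 6, 7}  [seen]
{1, 2, 3, 4, 5, 6, 7} --p--> {1, 2, 3, 4, 5, 6, 7}  [seen]
{1, 2, 3, 4, 5, 6, 7} --q--> {1, 2, 3, 4, 5, 6, 7}  [seen]
{1, 2, 3, 4, 5, 7} --p--> {1, 2, 3, 4, 5, 6, 7}  [seen]
{1, 2, 3, 4, 5, 7} --q--> {1, 2, 3, 4, 5, 6, 7}  [seen]
{1, 2, 3, 4, 5, 6} --p--> {1, 2, 3, 4, 5, 6, 7}  [seen]
{1, 2, 3, 4, 5, 6} --q--> {1, 2, 3, 4, 5, 6, 7}  [seen]
Reachable DFA states: {1}, {1, 3}, {3, 4, 5}, {1, 3, 4, 7}, {2, 3, 4, 5}, {1, 2, 3, 4, 5, 6, 7}, {1, 2, 3, 4, 5, 7}, {1, 2, 3, 4, 5, 6}.
{1, 3, 4, 7} is among them.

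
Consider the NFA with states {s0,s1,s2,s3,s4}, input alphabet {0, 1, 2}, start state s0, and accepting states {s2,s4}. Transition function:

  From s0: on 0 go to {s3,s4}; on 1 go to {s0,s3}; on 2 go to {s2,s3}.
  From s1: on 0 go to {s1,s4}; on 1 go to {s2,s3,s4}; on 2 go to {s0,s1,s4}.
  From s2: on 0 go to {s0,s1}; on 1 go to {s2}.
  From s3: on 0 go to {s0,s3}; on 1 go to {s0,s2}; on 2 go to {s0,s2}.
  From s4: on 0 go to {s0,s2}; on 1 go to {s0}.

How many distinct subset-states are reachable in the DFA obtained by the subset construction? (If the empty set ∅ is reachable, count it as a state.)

Start state of the DFA: {s0}.
{s0} --0--> {s3,s4}  [new]
{s0} --1--> {s0,s3}  [new]
{s0} --2--> {s2,s3}  [new]
{s3,s4} --0--> {s0,s2,s3}  [new]
{s3,s4} --1--> {s0,s2}  [new]
{s3,s4} --2--> {s0,s2}  [seen]
{s0,s3} --0--> {s0,s3,s4}  [new]
{s0,s3} --1--> {s0,s2,s3}  [seen]
{s0,s3} --2--> {s0,s2,s3}  [seen]
{s2,s3} --0--> {s0,s1,s3}  [new]
{s2,s3} --1--> {s0,s2}  [seen]
{s2,s3} --2--> {s0,s2}  [seen]
{s0,s2,s3} --0--> {s0,s1,s3,s4}  [new]
{s0,s2,s3} --1--> {s0,s2,s3}  [seen]
{s0,s2,s3} --2--> {s0,s2,s3}  [seen]
{s0,s2} --0--> {s0,s1,s3,s4}  [seen]
{s0,s2} --1--> {s0,s2,s3}  [seen]
{s0,s2} --2--> {s2,s3}  [seen]
{s0,s3,s4} --0--> {s0,s2,s3,s4}  [new]
{s0,s3,s4} --1--> {s0,s2,s3}  [seen]
{s0,s3,s4} --2--> {s0,s2,s3}  [seen]
{s0,s1,s3} --0--> {s0,s1,s3,s4}  [seen]
{s0,s1,s3} --1--> {s0,s2,s3,s4}  [seen]
{s0,s1,s3} --2--> {s0,s1,s2,s3,s4}  [new]
{s0,s1,s3,s4} --0--> {s0,s1,s2,s3,s4}  [seen]
{s0,s1,s3,s4} --1--> {s0,s2,s3,s4}  [seen]
{s0,s1,s3,s4} --2--> {s0,s1,s2,s3,s4}  [seen]
{s0,s2,s3,s4} --0--> {s0,s1,s2,s3,s4}  [seen]
{s0,s2,s3,s4} --1--> {s0,s2,s3}  [seen]
{s0,s2,s3,s4} --2--> {s0,s2,s3}  [seen]
{s0,s1,s2,s3,s4} --0--> {s0,s1,s2,s3,s4}  [seen]
{s0,s1,s2,s3,s4} --1--> {s0,s2,s3,s4}  [seen]
{s0,s1,s2,s3,s4} --2--> {s0,s1,s2,s3,s4}  [seen]
Reachable DFA states: {s0}, {s3,s4}, {s0,s3}, {s2,s3}, {s0,s2,s3}, {s0,s2}, {s0,s3,s4}, {s0,s1,s3}, {s0,s1,s3,s4}, {s0,s2,s3,s4}, {s0,s1,s2,s3,s4}.

11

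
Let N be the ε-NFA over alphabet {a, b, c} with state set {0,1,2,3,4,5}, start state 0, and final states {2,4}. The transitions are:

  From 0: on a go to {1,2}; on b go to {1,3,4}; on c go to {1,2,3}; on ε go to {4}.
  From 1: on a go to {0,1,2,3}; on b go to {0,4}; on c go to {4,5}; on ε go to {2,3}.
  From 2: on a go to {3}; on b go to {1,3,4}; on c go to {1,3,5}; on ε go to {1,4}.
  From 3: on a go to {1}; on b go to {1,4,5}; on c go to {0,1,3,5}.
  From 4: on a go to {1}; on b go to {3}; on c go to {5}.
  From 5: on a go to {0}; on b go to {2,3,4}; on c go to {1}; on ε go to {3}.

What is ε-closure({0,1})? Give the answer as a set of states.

Begin with {0,1}.
0 →ε {4}; add 4.
1 →ε {2,3}; add 2, 3.
ε-closure = {0,1,2,3,4}.

{0,1,2,3,4}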